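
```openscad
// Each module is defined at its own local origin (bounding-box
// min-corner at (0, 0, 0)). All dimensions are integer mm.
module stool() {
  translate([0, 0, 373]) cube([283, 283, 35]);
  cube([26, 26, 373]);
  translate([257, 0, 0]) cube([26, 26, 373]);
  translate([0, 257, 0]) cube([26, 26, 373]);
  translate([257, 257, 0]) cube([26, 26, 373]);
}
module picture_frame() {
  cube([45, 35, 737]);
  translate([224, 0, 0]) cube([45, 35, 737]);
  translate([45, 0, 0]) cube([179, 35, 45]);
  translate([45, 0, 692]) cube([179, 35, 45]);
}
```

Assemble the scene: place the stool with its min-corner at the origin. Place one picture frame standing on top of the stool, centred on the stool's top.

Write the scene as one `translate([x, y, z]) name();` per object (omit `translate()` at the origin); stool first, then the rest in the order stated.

stool();
translate([7, 124, 408]) picture_frame();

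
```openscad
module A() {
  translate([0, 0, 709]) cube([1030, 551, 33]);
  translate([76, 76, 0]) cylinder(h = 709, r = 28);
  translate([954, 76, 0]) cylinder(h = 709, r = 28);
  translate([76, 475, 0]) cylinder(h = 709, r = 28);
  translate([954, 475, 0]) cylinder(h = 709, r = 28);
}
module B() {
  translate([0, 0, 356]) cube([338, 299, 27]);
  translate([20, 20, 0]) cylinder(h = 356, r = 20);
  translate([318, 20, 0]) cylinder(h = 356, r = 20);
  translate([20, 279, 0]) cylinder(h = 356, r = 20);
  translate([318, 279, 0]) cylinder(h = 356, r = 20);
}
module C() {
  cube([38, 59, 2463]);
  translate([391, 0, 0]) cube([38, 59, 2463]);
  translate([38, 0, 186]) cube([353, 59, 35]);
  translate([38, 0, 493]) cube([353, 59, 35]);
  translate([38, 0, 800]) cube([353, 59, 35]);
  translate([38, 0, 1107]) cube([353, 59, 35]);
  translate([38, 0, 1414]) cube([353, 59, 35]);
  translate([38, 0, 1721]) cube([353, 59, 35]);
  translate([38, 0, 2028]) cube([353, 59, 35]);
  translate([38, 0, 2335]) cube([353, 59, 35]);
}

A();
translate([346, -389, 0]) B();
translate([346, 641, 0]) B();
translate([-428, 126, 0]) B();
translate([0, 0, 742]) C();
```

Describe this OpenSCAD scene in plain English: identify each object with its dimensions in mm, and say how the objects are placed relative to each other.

A is a table with a 1030×551 mm rectangular top, 33 mm thick, top surface at z = 742 mm, supported by four round legs of 56 mm diameter, each leg's bounding box inset 48 mm from the nearest pair of top edges, running from the floor.

B is a four-legged stool. The seat is a 338×299×27 mm slab whose top surface is at z = 383 mm; four round legs, each 40 mm in diameter, run from the floor (z = 0) to the underside of the seat, each leg's axis is inset half a diameter from the nearest pair of seat edges (so the leg's bounding box is flush with the corner).

C is a straight ladder. Two 38×59 mm vertical rails, 2463 mm tall, stand 429 mm apart (outside-to-outside) with their front faces coplanar on the −y side. 8 rungs, each 59 mm deep and 35 mm tall, span between the inner faces of the rails, front faces flush with the rails. The lowest rung's underside is at z = 186 mm and rungs are spaced 307 mm apart (underside to underside).

Three stools sit around the table at the −y, +y, −x sides. The ladder is on top of the table.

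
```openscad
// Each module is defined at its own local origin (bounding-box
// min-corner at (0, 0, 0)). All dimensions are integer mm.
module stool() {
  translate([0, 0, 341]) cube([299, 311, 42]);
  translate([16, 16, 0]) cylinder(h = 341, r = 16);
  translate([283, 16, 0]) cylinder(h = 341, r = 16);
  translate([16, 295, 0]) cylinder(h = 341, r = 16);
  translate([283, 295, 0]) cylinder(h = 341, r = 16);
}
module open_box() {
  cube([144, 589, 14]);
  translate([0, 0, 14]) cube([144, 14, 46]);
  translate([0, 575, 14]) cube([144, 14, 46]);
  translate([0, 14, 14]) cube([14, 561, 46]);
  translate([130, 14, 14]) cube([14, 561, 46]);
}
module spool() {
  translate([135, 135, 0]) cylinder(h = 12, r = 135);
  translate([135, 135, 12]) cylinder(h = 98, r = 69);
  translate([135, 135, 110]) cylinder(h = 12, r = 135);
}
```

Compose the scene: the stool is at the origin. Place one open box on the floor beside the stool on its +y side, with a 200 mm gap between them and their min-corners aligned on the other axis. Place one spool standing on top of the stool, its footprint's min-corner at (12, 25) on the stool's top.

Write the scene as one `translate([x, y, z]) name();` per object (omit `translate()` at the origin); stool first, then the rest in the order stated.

stool();
translate([0, 511, 0]) open_box();
translate([12, 25, 383]) spool();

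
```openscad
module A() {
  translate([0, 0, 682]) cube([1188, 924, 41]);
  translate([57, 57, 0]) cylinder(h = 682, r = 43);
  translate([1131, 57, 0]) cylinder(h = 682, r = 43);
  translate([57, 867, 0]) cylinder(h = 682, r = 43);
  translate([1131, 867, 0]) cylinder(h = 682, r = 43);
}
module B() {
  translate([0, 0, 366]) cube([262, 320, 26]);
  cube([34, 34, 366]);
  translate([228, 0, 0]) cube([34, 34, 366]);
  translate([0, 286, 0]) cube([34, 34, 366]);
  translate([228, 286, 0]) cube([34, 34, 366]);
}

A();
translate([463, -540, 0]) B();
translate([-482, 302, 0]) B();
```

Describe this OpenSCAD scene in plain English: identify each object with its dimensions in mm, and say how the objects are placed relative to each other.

A is a rectangular dining table. The top is 1188×924×41 mm with its upper surface at z = 723 mm. It stands on four round legs of 86 mm diameter, each leg's bounding box inset 14 mm from the nearest pair of top edges, running from the floor to the underside of the top.

B is a simple wooden stool: a rectangular seat 262 mm (x) by 320 mm (y), 26 mm thick, top face at z = 392 mm, on four square legs, each 34×34 mm in cross-section. The legs rest on z = 0, each flush with a corner of the seat.

Two stools sit around the table at the −y, −x sides.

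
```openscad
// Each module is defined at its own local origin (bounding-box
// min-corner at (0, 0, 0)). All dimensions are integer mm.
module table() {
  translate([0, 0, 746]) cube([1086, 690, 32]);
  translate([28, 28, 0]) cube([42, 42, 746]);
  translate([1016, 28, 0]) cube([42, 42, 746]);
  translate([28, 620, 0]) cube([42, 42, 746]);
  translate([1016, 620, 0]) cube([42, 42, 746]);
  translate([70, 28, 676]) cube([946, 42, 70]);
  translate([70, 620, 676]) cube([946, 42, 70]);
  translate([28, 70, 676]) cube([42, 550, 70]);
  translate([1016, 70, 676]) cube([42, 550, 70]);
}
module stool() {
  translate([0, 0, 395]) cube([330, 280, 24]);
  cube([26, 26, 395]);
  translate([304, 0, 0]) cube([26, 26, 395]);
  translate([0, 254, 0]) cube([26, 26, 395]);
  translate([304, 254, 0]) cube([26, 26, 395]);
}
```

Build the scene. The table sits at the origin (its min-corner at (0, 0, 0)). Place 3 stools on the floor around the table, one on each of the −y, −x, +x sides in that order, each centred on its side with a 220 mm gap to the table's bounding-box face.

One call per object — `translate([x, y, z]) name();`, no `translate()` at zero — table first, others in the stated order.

table();
translate([378, -500, 0]) stool();
translate([-550, 205, 0]) stool();
translate([1306, 205, 0]) stool();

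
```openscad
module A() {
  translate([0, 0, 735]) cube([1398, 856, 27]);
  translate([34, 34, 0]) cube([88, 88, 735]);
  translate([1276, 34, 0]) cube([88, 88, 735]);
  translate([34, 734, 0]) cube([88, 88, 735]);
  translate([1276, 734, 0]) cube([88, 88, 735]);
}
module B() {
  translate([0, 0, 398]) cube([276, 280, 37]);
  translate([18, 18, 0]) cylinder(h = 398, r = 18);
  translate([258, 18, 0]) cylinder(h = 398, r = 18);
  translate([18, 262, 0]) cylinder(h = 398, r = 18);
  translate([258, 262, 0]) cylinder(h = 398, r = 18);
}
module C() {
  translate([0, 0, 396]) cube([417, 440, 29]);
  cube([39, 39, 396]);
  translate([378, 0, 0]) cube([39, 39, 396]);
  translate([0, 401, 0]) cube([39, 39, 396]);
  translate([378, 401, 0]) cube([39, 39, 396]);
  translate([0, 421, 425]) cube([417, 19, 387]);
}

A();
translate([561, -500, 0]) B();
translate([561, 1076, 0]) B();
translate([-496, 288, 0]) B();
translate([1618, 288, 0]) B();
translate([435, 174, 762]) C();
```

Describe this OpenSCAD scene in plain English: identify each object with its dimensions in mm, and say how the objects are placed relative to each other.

A is a rectangular dining table. The top is 1398×856×27 mm with its upper surface at z = 762 mm. It stands on four 88×88 mm square legs, each inset 34 mm from the nearest pair of top edges, running from the floor to the underside of the top.

B is a four-legged stool. The seat is a 276×280×37 mm slab whose top surface is at z = 435 mm; four round legs, each 36 mm in diameter, run from the floor (z = 0) to the underside of the seat, each leg's axis is inset half a diameter from the nearest pair of seat edges (so the leg's bounding box is flush with the corner).

C is a chair: 417×440 mm seat, 29 mm thick, top at z = 425 mm, on four 39 mm square corner legs flush with the seat edges. A 19 mm thick backrest slab spans the full seat width, extending 387 mm above the seat top, its back face flush with the seat's +y edge.

Four stools sit around the table at the −y, +y, −x, +x sides. The chair is on top of the table.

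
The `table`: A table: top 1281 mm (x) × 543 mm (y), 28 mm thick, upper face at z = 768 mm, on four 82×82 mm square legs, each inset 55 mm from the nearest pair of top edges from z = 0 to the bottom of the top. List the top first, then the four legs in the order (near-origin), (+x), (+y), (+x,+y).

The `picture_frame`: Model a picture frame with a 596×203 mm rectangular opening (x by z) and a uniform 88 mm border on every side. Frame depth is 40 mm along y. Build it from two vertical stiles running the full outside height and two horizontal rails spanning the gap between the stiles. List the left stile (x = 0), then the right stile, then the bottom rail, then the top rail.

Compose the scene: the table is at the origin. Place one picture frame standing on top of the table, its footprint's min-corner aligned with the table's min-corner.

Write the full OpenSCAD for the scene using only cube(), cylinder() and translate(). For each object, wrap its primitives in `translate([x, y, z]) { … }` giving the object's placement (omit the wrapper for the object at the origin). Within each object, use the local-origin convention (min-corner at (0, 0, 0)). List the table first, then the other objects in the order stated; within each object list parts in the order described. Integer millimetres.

translate([0, 0, 740]) cube([1281, 543, 28]);
translate([55, 55, 0]) cube([82, 82, 740]);
translate([1144, 55, 0]) cube([82, 82, 740]);
translate([55, 406, 0]) cube([82, 82, 740]);
translate([1144, 406, 0]) cube([82, 82, 740]);
translate([0, 0, 768]) {
  cube([88, 40, 379]);
  translate([684, 0, 0]) cube([88, 40, 379]);
  translate([88, 0, 0]) cube([596, 40, 88]);
  translate([88, 0, 291]) cube([596, 40, 88]);
}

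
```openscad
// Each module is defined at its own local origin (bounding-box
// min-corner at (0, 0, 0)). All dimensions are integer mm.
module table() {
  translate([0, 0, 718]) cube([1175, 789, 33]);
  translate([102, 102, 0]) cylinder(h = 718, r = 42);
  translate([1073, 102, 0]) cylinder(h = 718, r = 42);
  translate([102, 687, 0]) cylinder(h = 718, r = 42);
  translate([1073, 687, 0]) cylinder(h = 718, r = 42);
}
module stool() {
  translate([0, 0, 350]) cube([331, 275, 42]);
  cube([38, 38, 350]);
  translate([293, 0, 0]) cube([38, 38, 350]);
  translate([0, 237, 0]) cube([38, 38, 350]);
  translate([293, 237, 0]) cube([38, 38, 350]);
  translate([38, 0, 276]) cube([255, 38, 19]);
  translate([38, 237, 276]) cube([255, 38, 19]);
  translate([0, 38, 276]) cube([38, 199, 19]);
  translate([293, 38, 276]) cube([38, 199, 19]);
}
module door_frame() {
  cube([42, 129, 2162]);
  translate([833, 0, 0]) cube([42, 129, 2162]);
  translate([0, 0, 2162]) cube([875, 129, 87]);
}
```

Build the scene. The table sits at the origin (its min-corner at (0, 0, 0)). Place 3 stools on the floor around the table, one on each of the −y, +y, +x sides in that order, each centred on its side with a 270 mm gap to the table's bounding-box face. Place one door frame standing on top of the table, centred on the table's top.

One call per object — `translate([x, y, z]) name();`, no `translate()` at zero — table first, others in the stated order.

table();
translate([422, -545, 0]) stool();
translate([422, 1059, 0]) stool();
translate([1445, 257, 0]) stool();
translate([150, 330, 751]) door_frame();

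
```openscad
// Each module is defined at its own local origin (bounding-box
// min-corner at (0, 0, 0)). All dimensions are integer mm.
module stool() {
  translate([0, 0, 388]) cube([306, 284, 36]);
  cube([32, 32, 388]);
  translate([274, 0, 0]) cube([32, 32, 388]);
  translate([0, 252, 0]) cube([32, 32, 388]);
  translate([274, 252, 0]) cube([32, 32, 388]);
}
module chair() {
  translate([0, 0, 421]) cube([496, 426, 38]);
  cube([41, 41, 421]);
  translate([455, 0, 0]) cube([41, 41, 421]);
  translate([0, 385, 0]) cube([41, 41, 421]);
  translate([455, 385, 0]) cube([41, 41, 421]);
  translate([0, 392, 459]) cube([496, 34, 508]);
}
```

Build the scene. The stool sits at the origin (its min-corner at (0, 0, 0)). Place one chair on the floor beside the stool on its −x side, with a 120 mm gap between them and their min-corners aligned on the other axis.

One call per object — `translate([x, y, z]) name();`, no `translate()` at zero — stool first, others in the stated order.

stool();
translate([-616, 0, 0]) chair();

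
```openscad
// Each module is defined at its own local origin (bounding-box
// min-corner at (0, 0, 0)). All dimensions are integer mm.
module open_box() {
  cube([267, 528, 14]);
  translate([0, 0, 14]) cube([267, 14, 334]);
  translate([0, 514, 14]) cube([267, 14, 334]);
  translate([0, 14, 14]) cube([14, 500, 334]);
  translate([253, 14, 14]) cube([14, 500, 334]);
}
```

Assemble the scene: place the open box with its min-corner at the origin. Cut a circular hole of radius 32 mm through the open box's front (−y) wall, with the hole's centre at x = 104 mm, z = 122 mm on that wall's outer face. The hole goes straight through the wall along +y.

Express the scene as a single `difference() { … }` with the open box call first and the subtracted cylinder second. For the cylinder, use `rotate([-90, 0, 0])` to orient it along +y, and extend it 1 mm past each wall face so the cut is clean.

difference() {
  open_box();
  translate([104, -1, 122]) rotate([-90, 0, 0]) cylinder(h = 16, r = 32);
}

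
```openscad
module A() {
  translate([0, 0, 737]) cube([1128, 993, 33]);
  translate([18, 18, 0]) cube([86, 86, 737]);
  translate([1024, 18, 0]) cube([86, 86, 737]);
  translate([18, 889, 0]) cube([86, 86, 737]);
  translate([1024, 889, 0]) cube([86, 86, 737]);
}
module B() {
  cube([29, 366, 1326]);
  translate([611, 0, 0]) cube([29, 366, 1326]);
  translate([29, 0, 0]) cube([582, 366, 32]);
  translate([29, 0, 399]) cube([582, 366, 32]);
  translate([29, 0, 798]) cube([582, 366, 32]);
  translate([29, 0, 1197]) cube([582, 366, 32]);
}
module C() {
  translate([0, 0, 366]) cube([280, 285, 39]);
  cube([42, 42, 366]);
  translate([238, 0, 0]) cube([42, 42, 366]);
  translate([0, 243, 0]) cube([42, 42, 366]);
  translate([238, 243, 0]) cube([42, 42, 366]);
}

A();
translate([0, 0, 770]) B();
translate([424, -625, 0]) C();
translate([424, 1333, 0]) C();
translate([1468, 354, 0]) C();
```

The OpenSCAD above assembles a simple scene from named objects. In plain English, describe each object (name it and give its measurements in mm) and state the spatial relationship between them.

A is a rectangular dining table. The top is 1128×993×33 mm with its upper surface at z = 770 mm. It stands on four 86×86 mm square legs, each inset 18 mm from the nearest pair of top edges, running from the floor to the underside of the top.

B is a bookshelf 640 mm wide overall, 366 mm deep and 1326 mm tall. The two sides are 29 mm thick vertical panels. 4 horizontal shelves of 32 mm thickness span between the inner faces of the sides; the lowest shelf sits on the floor and shelves are stacked with a clear vertical gap of 367 mm between each pair.

C is a four-legged stool. The seat is 280×285 mm, 39 mm thick, top at z = 405 mm. It stands on four square legs, each 42×42 mm in cross-section, from z = 0 to the seat underside, each flush with a corner of the seat.

The bookshelf is on top of the table. Three stools sit around the table at the −y, +y, +x sides.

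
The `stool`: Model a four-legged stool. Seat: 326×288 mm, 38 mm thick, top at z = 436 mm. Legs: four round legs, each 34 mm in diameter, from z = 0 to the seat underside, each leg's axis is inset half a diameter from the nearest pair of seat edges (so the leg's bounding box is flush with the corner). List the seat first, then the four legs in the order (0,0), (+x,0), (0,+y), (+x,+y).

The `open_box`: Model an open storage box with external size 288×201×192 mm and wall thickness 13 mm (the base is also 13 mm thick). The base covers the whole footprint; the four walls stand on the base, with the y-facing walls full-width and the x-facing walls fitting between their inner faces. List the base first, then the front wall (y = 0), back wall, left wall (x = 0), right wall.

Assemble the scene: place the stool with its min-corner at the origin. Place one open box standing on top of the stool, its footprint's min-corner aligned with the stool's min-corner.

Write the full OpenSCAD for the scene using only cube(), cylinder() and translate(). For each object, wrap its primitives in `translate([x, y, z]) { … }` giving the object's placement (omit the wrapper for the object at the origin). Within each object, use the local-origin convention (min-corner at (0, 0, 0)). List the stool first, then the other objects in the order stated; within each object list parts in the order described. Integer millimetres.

translate([0, 0, 398]) cube([326, 288, 38]);
translate([17, 17, 0]) cylinder(h = 398, r = 17);
translate([309, 17, 0]) cylinder(h = 398, r = 17);
translate([17, 271, 0]) cylinder(h = 398, r = 17);
translate([309, 271, 0]) cylinder(h = 398, r = 17);
translate([0, 0, 436]) {
  cube([288, 201, 13]);
  translate([0, 0, 13]) cube([288, 13, 179]);
  translate([0, 188, 13]) cube([288, 13, 179]);
  translate([0, 13, 13]) cube([13, 175, 179]);
  translate([275, 13, 13]) cube([13, 175, 179]);
}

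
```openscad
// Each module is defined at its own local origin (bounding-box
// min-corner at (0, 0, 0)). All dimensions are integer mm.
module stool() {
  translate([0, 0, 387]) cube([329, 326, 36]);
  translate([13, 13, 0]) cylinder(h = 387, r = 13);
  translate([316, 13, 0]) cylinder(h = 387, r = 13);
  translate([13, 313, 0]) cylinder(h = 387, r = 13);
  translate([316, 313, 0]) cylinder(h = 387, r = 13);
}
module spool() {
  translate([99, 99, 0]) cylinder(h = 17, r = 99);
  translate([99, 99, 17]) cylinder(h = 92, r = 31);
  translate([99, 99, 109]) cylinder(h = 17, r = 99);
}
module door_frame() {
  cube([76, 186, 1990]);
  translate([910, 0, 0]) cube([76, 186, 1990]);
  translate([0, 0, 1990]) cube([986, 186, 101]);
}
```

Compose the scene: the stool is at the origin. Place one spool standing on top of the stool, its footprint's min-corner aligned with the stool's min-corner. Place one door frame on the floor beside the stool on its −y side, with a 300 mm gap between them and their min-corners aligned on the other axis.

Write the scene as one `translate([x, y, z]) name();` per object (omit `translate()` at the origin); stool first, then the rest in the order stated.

stool();
translate([0, 0, 423]) spool();
translate([0, -486, 0]) door_frame();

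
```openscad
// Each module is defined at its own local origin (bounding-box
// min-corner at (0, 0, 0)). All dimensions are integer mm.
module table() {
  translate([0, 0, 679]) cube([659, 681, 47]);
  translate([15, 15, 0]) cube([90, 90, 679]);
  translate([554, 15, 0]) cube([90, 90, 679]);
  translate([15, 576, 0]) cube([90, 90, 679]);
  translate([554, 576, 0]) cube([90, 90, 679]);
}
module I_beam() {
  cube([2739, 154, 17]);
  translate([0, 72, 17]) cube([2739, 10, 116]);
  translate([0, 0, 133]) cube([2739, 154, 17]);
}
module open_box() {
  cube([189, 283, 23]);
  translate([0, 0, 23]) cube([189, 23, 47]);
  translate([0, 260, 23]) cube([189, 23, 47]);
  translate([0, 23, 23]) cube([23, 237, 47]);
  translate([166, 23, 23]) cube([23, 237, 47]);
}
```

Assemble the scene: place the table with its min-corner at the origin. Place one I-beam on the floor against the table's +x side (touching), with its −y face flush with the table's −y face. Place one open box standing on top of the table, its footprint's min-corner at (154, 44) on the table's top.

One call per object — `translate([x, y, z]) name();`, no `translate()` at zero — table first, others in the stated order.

table();
translate([659, 0, 0]) I_beam();
translate([154, 44, 726]) open_box();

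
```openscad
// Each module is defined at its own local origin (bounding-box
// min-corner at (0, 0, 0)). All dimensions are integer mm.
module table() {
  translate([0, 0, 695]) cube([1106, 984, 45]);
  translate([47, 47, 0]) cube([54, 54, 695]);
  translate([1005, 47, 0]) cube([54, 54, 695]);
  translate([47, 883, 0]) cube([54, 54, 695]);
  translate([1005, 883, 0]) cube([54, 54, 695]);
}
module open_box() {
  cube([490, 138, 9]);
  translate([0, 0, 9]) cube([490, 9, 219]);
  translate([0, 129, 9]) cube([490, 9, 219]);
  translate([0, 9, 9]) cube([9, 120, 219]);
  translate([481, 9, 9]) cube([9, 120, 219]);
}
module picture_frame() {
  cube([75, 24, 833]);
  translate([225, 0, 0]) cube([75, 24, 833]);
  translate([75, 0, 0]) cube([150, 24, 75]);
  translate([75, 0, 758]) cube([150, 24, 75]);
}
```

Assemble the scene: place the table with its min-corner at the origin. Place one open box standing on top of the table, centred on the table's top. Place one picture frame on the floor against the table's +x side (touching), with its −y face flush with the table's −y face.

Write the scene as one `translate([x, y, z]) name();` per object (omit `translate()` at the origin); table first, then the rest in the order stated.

table();
translate([308, 423, 740]) open_box();
translate([1106, 0, 0]) picture_frame();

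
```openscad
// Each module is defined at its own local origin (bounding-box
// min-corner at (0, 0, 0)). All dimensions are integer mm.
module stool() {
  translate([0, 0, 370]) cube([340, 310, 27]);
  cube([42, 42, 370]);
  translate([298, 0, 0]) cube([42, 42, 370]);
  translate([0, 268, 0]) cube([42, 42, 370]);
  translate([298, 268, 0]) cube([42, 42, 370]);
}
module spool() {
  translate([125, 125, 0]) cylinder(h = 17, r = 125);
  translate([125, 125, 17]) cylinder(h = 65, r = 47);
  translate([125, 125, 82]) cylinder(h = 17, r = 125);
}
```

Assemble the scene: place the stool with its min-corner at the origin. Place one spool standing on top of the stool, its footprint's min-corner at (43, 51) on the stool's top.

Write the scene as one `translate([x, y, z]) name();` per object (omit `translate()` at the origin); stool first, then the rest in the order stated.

stool();
translate([43, 51, 397]) spool();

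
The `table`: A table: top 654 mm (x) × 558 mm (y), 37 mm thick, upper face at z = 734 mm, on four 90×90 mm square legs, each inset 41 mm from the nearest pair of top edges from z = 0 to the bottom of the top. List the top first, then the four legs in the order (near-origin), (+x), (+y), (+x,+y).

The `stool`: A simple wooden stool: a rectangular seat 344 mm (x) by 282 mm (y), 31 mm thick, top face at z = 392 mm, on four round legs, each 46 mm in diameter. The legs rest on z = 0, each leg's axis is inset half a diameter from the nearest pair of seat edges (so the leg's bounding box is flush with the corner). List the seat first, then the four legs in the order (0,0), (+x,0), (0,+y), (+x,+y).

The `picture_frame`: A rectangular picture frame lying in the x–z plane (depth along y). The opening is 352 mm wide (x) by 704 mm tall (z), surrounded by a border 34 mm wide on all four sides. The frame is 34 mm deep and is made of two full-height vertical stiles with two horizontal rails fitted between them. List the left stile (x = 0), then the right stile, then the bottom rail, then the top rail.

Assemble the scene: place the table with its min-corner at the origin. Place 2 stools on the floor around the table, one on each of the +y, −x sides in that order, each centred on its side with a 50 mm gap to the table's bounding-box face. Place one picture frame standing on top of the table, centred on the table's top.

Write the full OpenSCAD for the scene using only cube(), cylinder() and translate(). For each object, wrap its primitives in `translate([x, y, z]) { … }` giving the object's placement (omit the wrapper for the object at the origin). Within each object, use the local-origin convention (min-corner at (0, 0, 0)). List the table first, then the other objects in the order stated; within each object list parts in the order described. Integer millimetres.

translate([0, 0, 697]) cube([654, 558, 37]);
translate([41, 41, 0]) cube([90, 90, 697]);
translate([523, 41, 0]) cube([90, 90, 697]);
translate([41, 427, 0]) cube([90, 90, 697]);
translate([523, 427, 0]) cube([90, 90, 697]);
translate([155, 608, 0]) {
  translate([0, 0, 361]) cube([344, 282, 31]);
  translate([23, 23, 0]) cylinder(h = 361, r = 23);
  translate([321, 23, 0]) cylinder(h = 361, r = 23);
  translate([23, 259, 0]) cylinder(h = 361, r = 23);
  translate([321, 259, 0]) cylinder(h = 361, r = 23);
}
translate([-394, 138, 0]) {
  translate([0, 0, 361]) cube([344, 282, 31]);
  translate([23, 23, 0]) cylinder(h = 361, r = 23);
  translate([321, 23, 0]) cylinder(h = 361, r = 23);
  translate([23, 259, 0]) cylinder(h = 361, r = 23);
  translate([321, 259, 0]) cylinder(h = 361, r = 23);
}
translate([117, 262, 734]) {
  cube([34, 34, 772]);
  translate([386, 0, 0]) cube([34, 34, 772]);
  translate([34, 0, 0]) cube([352, 34, 34]);
  translate([34, 0, 738]) cube([352, 34, 34]);
}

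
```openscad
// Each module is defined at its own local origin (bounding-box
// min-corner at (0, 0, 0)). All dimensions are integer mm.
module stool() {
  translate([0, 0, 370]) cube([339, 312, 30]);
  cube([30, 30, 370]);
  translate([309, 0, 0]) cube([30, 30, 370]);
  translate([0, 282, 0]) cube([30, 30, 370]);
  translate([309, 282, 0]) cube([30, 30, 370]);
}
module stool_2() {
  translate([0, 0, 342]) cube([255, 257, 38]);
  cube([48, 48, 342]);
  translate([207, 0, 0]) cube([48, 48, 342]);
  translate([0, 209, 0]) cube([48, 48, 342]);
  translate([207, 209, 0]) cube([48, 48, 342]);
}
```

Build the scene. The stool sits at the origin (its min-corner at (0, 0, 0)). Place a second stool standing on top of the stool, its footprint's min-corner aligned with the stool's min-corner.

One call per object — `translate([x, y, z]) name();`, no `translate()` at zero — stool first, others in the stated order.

stool();
translate([0, 0, 400]) stool_2();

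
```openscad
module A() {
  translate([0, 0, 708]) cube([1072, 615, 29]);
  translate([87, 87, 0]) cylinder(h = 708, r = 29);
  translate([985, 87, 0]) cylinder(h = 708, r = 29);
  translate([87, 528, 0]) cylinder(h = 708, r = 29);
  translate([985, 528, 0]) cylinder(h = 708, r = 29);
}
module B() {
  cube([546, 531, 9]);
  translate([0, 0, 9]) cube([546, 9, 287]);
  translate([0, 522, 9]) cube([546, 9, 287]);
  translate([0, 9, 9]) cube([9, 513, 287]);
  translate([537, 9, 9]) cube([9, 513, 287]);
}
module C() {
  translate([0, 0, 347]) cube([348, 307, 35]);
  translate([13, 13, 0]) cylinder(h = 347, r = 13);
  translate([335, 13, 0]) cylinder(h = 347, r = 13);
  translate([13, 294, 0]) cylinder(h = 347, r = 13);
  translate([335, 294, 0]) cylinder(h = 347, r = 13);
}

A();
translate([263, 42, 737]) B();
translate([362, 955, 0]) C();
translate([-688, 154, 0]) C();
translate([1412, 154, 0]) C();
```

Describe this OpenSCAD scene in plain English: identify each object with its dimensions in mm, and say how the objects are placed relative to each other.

A is a rectangular dining table. The top is 1072×615×29 mm with its upper surface at z = 737 mm. It stands on four round legs of 58 mm diameter, each leg's bounding box inset 58 mm from the nearest pair of top edges, running from the floor to the underside of the top.

B is an open-topped rectangular box: outside dimensions 546×531×296 mm, with a uniform wall and base thickness of 9 mm. The base is a full 546×531 slab on the floor; four walls sit on top of the base. The front and back walls (the −y and +y sides) span the full width; the two side walls fit between them.

C is a four-legged stool. The seat is a 348×307×35 mm slab whose top surface is at z = 382 mm; four round legs, each 26 mm in diameter, run from the floor (z = 0) to the underside of the seat, each leg's axis is inset half a diameter from the nearest pair of seat edges (so the leg's bounding box is flush with the corner).

The open box is on top of the table, centred. Three stools sit around the table at the +y, −x, +x sides.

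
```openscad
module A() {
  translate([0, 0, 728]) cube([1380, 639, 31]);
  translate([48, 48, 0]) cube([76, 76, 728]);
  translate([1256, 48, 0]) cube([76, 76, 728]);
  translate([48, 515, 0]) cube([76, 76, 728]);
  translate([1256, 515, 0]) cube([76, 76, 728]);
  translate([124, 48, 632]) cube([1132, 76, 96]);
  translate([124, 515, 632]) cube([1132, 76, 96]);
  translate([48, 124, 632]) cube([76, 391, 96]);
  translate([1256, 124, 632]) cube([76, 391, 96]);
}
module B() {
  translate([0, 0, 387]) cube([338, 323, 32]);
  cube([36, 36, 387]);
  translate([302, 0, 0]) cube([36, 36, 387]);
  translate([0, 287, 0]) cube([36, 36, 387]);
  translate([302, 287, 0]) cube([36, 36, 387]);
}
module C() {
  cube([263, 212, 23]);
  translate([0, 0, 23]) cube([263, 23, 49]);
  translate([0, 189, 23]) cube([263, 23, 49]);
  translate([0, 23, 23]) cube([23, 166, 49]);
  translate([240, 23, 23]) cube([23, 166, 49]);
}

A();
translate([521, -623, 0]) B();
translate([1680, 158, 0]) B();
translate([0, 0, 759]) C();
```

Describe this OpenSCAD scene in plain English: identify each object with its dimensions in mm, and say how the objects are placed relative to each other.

A is a table: top 1380 mm (x) × 639 mm (y), 31 mm thick, upper face at z = 759 mm, on four 76×76 mm square legs, each inset 48 mm from the nearest pair of top edges, running from z = 0 to the bottom of the top. Four apron rails, 76 mm thick and 96 mm tall, run between adjacent legs with their top edges flush with the underside of the top and their outer faces flush with the legs' outer faces.

B is a simple wooden stool: a rectangular seat 338 mm (x) by 323 mm (y), 32 mm thick, top face at z = 419 mm, on four square legs, each 36×36 mm in cross-section. The legs rest on z = 0, each flush with a corner of the seat.

C is an open-topped rectangular box: outside dimensions 263×212×72 mm, with a uniform wall and base thickness of 23 mm. The base is a full 263×212 slab on the floor; four walls sit on top of the base. The front and back walls (the −y and +y sides) span the full width; the two side walls fit between them.

Two stools sit around the table at the −y, +x sides. The open box is on top of the table.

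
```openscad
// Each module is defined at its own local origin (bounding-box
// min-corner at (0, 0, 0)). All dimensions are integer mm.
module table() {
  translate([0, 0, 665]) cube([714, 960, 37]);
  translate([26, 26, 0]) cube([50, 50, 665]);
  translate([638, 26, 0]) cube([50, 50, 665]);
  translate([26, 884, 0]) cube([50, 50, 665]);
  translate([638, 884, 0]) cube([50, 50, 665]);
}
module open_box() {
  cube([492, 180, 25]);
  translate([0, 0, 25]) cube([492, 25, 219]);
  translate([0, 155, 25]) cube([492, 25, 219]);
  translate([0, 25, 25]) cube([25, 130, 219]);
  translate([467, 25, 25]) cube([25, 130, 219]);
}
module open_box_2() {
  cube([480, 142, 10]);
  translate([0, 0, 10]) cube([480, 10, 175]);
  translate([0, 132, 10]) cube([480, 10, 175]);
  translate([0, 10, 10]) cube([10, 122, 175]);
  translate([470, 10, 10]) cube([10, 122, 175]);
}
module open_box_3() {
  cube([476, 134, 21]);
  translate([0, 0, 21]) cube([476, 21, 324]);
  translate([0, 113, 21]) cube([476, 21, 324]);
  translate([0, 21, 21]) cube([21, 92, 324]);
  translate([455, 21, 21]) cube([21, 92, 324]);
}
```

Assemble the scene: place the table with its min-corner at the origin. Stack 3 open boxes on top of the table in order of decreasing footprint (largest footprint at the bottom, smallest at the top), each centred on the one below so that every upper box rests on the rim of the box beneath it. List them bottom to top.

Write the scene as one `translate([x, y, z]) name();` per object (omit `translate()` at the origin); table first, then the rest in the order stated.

table();
translate([111, 390, 702]) open_box();
translate([117, 409, 946]) open_box_2();
translate([119, 413, 1131]) open_box_3();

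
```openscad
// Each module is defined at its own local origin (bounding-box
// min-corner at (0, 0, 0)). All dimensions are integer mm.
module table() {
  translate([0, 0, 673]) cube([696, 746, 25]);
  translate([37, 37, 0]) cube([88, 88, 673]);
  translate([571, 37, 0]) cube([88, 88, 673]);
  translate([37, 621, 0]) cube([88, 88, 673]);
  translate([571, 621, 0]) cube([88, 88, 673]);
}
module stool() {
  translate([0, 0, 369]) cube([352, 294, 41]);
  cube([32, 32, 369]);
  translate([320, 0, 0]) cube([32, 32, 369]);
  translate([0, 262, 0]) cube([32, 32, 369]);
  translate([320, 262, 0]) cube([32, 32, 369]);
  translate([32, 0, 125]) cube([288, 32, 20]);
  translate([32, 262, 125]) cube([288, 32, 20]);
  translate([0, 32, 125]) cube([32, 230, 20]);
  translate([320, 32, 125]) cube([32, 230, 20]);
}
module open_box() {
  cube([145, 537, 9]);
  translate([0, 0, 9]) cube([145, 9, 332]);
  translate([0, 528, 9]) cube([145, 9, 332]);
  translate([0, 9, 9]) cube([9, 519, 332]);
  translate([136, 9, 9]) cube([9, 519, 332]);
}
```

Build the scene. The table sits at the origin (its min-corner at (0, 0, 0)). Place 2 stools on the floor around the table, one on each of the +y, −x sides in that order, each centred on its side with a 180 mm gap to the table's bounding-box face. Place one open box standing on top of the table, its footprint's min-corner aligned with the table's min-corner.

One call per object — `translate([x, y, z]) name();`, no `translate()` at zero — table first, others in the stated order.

table();
translate([172, 926, 0]) stool();
translate([-532, 226, 0]) stool();
translate([0, 0, 698]) open_box();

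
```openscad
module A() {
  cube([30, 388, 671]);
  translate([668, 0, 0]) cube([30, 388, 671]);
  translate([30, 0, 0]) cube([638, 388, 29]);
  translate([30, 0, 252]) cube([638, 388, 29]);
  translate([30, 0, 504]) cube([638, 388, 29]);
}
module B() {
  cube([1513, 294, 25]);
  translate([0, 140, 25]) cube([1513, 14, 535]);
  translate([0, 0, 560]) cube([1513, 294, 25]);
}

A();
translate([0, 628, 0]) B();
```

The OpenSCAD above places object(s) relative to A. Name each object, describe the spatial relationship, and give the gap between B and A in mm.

The I-beam's nearest face is 240 mm from the bookshelf's +y face.

A is a bookshelf. B is an I-beam. The I-beam is on the floor beside the bookshelf on its +y side. The gap between the I-beam and the bookshelf is 240 mm.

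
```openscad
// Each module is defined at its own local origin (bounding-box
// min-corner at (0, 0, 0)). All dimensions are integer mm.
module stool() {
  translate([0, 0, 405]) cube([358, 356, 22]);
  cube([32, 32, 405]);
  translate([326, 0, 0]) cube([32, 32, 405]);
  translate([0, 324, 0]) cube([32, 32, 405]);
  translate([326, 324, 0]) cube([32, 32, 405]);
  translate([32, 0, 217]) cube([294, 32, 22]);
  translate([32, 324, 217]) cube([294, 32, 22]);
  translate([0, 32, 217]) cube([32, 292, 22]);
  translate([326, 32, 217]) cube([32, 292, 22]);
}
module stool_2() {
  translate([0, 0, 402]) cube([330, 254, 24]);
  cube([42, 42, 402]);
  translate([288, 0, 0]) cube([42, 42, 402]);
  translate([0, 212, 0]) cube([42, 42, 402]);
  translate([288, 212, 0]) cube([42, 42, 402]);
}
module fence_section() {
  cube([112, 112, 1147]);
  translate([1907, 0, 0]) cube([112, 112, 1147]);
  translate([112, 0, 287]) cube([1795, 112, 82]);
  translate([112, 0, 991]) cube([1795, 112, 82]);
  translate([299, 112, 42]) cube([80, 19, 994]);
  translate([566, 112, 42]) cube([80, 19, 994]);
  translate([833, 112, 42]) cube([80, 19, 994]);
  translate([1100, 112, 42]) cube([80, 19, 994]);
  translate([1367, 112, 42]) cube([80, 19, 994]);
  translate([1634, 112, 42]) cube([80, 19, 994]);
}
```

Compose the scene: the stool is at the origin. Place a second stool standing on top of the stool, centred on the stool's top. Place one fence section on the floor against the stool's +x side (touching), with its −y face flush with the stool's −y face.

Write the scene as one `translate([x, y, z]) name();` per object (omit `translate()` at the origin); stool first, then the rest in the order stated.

stool();
translate([14, 51, 427]) stool_2();
translate([358, 0, 0]) fence_section();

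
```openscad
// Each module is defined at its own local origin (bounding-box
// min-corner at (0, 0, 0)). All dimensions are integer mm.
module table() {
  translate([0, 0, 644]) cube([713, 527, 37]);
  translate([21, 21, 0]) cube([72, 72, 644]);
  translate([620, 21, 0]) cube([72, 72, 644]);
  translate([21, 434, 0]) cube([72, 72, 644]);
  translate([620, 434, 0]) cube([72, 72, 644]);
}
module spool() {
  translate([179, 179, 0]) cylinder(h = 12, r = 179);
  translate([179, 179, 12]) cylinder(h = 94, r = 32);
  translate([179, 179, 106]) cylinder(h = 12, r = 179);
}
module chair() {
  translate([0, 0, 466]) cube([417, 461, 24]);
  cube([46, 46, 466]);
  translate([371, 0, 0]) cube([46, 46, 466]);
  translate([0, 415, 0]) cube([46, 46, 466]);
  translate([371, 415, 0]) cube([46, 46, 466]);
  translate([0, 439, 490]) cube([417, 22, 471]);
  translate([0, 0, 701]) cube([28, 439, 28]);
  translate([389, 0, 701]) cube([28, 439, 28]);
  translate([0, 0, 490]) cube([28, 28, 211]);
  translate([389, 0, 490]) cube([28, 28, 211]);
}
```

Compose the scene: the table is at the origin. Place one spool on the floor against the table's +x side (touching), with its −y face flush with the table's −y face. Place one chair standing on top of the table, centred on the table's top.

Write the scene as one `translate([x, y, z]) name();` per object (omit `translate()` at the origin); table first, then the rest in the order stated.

table();
translate([713, 0, 0]) spool();
translate([148, 33, 681]) chair();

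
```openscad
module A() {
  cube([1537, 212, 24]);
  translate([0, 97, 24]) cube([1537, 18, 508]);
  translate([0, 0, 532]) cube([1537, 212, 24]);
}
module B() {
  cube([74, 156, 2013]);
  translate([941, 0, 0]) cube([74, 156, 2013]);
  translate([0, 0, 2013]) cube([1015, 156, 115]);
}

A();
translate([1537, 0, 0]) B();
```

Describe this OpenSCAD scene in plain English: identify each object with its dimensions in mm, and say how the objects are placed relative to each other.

A is an I-beam lying along x, 1537 mm long. Overall section height 556 mm. Two flanges 212 mm wide (y) and 24 mm thick, one on the floor and one at the top; a web 18 mm thick runs between them, centred on the flange width.

B is a door frame. The clear opening is 867 mm wide and 2013 mm high. Two 74 mm wide jambs, 156 mm deep, stand either side of the opening from the floor to the top of the opening. A 115 mm thick head sits across the top of both jambs, spanning the full outside width of the frame.

The door frame is against the I-beam's +x side, with their −y faces flush.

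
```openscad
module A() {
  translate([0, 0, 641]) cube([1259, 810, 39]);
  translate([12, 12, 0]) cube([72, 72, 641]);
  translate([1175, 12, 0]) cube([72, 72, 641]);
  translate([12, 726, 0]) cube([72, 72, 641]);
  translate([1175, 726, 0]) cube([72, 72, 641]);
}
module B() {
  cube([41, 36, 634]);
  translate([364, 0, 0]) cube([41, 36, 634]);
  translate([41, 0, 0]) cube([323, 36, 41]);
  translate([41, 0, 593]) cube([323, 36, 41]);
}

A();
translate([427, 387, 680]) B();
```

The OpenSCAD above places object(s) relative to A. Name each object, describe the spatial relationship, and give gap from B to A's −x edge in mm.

The picture frame's min-x is at 427; the table's min-x is 0; gap = 427 mm.

A is a table. B is a picture frame. The picture frame is on top of the table, centred. The gap from the picture frame to the table's −x edge is 427 mm.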